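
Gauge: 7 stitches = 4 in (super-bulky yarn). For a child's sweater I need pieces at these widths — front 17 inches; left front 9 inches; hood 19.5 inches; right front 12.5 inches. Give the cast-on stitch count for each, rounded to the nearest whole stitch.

Rate = 7/4 = 1.75 sts per in.
front: 17 × 1.75 = 29.75 → 30.
left front: 9 × 1.75 = 15.75 → 16.
hood: 19.5 × 1.75 = 34.12 → 34.
right front: 12.5 × 1.75 = 21.88 → 22.

front 30; left front 16; hood 34; right front 22.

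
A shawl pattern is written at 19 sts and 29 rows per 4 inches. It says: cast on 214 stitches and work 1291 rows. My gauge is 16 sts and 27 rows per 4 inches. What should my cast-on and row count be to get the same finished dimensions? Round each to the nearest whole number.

Stitches: 214 × 16/19 = 180.21 → 180.
Rows: 1291 × 27/29 = 1201.97 → 1202.

Cast on 180 stitches; work 1202 rows.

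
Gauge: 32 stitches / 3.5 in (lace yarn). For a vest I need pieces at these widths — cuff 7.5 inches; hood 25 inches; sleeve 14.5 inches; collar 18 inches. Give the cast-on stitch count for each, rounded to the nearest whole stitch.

cuff 69; hood 229; sleeve 133; collar 165.

Rate = 32/3.5 = 9.143 sts per in.
cuff: 7.5 × 9.143 = 68.57 → 69.
hood: 25 × 9.143 = 228.57 → 229.
sleeve: 14.5 × 9.143 = 132.57 → 133.
collar: 18 × 9.143 = 164.57 → 165.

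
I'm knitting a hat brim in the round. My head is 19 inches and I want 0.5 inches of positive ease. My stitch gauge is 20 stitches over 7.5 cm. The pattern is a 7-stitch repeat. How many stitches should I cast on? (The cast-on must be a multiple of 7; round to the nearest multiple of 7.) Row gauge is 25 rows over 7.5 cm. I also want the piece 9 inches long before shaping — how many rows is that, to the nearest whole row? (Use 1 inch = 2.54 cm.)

Finished = 19 + 0.5 = 19.5 inches.
19.5 inches × 2.54 = 49.53 cm.
20/7.5 = 2.667 sts per cm; 49.53 × 2.667 = 132.08 sts.
Nearest multiple of 7 → 133.
9 inches = 22.86 cm; × 3.333 = 76.20 → 76 rows.

Cast on 133 stitches; work 76 rows.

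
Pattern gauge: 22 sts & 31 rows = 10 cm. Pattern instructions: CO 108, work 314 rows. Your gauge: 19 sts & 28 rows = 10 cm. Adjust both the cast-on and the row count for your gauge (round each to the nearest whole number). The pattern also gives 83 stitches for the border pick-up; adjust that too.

Cast on 93 stitches; work 284 rows; border pick-up 72 stitches.

Stitches: 108 × 19/22 = 93.27 → 93.
Rows: 314 × 28/31 = 283.61 → 284.
border pick-up: 83 × 19/22 = 71.68 → 72.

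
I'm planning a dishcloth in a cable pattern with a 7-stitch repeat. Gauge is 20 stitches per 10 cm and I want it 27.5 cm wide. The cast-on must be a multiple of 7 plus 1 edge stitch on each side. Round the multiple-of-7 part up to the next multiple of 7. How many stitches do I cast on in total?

20 / 10 = 2 sts per cm.
27.5 × 2 = 55.00 sts.
Less 2 edge sts → 53.00 for the repeat.
Next multiple of 7: 56.
Add back 2 edge sts → 58.

CO 58 sts.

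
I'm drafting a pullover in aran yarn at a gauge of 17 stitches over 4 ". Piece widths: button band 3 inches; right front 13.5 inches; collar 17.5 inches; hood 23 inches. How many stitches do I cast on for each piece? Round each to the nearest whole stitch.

button band 13; right front 57; collar 74; hood 98.

Rate = 17/4 = 4.25 sts per in.
button band: 3 × 4.25 = 12.75 → 13.
right front: 13.5 × 4.25 = 57.38 → 57.
collar: 17.5 × 4.25 = 74.38 → 74.
hood: 23 × 4.25 = 97.75 → 98.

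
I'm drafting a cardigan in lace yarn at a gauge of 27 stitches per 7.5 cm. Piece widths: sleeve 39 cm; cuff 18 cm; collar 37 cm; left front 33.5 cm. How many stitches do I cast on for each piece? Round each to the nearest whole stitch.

Rate = 27/7.5 = 3.6 sts per cm.
sleeve: 39 × 3.6 = 140.40 → 140.
cuff: 18 × 3.6 = 64.80 → 65.
collar: 37 × 3.6 = 133.20 → 133.
left front: 33.5 × 3.6 = 120.60 → 121.

sleeve 140; cuff 65; collar 133; left front 121.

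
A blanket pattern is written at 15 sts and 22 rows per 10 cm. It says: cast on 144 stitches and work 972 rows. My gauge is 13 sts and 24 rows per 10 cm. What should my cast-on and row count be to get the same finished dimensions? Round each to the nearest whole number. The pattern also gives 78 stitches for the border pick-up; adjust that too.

Cast on 125 stitches; work 1060 rows; border pick-up 68 stitches.

Stitches: 144 × 13/15 = 124.80 → 125.
Rows: 972 × 24/22 = 1060.36 → 1060.
border pick-up: 78 × 13/15 = 67.60 → 68.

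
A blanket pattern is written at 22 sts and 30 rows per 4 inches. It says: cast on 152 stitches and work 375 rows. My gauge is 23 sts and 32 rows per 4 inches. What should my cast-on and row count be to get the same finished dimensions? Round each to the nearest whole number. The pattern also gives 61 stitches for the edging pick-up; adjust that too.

Stitches: 152 × 23/22 = 158.91 → 159.
Rows: 375 × 32/30 = 400.00 → 400.
edging pick-up: 61 × 23/22 = 63.77 → 64.

Cast on 159 stitches; work 400 rows; edging pick-up 64 stitches.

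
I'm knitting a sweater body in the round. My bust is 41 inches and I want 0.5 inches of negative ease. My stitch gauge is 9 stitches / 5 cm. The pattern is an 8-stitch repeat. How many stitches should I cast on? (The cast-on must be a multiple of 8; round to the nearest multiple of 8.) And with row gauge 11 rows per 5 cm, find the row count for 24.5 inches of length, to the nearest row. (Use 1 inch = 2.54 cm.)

Cast on 184 stitches; work 137 rows.

Finished = 41 − 0.5 = 40.5 inches.
40.5 inches × 2.54 = 102.87 cm.
9/5 = 1.8 sts per cm; 102.87 × 1.8 = 185.17 sts.
Nearest multiple of 8 → 184.
24.5 inches = 62.23 cm; × 2.2 = 136.91 → 137 rows.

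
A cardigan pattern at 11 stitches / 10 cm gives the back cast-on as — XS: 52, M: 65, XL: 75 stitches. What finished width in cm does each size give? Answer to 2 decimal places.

XS 47.27 cm; M 59.09 cm; XL 68.18 cm.

11/10 = 1.1 sts per cm.
XS: 52 / 1.1 = 47.273 → 47.27 cm.
M: 65 / 1.1 = 59.091 → 59.09 cm.
XL: 75 / 1.1 = 68.182 → 68.18 cm.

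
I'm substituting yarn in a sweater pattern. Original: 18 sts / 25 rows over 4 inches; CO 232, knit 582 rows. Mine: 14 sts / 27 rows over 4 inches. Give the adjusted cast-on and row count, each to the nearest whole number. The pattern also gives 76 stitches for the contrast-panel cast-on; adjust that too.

Cast on 180 stitches; work 629 rows; contrast-panel cast-on 59 stitches.

Stitches: 232 × 14/18 = 180.44 → 180.
Rows: 582 × 27/25 = 628.56 → 629.
contrast-panel cast-on: 76 × 14/18 = 59.11 → 59.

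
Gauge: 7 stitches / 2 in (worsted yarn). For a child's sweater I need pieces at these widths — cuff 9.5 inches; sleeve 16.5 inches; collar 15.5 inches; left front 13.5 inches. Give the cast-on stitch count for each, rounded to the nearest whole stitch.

cuff 33; sleeve 58; collar 54; left front 47.

Rate = 7/2 = 3.5 sts per in.
cuff: 9.5 × 3.5 = 33.25 → 33.
sleeve: 16.5 × 3.5 = 57.75 → 58.
collar: 15.5 × 3.5 = 54.25 → 54.
left front: 13.5 × 3.5 = 47.25 → 47.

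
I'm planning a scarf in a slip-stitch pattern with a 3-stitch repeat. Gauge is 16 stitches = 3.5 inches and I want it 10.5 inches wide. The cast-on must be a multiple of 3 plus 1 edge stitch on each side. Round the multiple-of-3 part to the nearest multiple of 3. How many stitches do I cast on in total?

16 / 3.5 = 4.571 sts per inch.
10.5 × 4.571 = 48.00 sts.
Less 2 edge sts → 46.00 for the repeat.
Nearest multiple of 3: 45.
Add back 2 edge sts → 47.

CO 47 sts.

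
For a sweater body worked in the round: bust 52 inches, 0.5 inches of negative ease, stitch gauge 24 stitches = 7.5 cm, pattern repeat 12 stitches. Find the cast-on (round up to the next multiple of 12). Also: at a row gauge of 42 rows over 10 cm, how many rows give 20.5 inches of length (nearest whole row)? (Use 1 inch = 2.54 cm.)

Finished = 52 − 0.5 = 51.5 inches.
51.5 inches × 2.54 = 130.81 cm.
24/7.5 = 3.2 sts per cm; 130.81 × 3.2 = 418.59 sts.
Next multiple of 12 → 420.
20.5 inches = 52.07 cm; × 4.2 = 218.69 → 219 rows.

Cast on 420 stitches; work 219 rows.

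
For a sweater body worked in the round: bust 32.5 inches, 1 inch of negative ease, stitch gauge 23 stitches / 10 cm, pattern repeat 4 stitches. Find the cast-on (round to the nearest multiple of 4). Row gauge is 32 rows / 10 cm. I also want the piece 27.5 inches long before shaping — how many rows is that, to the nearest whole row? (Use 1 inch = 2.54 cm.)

Finished = 32.5 − 1 = 31.5 inches.
31.5 inches × 2.54 = 80.01 cm.
23/10 = 2.3 sts per cm; 80.01 × 2.3 = 184.02 sts.
Nearest multiple of 4 → 184.
27.5 inches = 69.85 cm; × 3.2 = 223.52 → 224 rows.

Cast on 184 stitches; work 224 rows.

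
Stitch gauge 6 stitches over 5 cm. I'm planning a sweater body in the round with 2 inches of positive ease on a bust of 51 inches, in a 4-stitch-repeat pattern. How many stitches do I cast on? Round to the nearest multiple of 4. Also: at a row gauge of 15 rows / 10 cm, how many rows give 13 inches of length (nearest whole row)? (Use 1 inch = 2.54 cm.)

Finished = 51 + 2 = 53 inches.
53 inches × 2.54 = 134.62 cm.
6/5 = 1.2 sts per cm; 134.62 × 1.2 = 161.54 sts.
Nearest multiple of 4 → 160.
13 inches = 33.02 cm; × 1.5 = 49.53 → 50 rows.

Cast on 160 stitches; work 50 rows.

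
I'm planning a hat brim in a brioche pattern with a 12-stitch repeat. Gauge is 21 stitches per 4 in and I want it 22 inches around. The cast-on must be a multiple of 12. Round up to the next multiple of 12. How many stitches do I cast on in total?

120 stitches.

21 / 4 = 5.25 sts per inch.
22 × 5.25 = 115.50 sts.
Next multiple of 12: 120.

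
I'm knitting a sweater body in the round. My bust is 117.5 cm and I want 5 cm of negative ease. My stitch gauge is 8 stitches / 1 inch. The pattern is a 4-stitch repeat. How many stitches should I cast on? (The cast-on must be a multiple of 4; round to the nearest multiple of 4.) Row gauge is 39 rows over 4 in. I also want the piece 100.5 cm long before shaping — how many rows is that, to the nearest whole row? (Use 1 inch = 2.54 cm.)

Cast on 356 stitches; work 386 rows.

Finished = 117.5 − 5 = 112.5 cm.
112.5 cm × 1/2.54 = 44.29 inches.
8/1 = 8 sts per in; 44.29 × 8 = 354.33 sts.
Nearest multiple of 4 → 356.
100.5 cm = 39.57 inches; × 9.75 = 385.78 → 386 rows.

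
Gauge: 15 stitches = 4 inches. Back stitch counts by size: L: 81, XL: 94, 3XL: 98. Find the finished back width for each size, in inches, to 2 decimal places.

L 21.60 inches; XL 25.07 inches; 3XL 26.13 inches.

15/4 = 3.75 sts per in.
L: 81 / 3.75 = 21.600 → 21.60 in.
XL: 94 / 3.75 = 25.067 → 25.07 in.
3XL: 98 / 3.75 = 26.133 → 26.13 in.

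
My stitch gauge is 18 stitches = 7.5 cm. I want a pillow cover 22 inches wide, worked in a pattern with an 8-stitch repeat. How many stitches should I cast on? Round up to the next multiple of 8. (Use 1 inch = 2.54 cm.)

Cast on 136 stitches.

22 in = 22 × 2.54 = 55.88 cm.
18 / 7.5 = 2.4 sts/cm.
55.88 × 2.4 = 134.11 sts.
→ 136.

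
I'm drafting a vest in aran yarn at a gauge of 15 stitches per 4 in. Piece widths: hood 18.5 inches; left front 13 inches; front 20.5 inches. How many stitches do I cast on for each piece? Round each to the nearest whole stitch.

Rate = 15/4 = 3.75 sts per in.
hood: 18.5 × 3.75 = 69.38 → 69.
left front: 13 × 3.75 = 48.75 → 49.
front: 20.5 × 3.75 = 76.88 → 77.

hood 69; left front 49; front 77.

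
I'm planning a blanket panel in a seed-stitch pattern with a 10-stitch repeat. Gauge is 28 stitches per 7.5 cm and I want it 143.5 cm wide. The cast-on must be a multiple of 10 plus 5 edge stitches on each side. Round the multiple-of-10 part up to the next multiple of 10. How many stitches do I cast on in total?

CO 540 sts.

28 / 7.5 = 3.733 sts per cm.
143.5 × 3.733 = 535.73 sts.
Less 10 edge sts → 525.73 for the repeat.
Next multiple of 10: 530.
Add back 10 edge sts → 540.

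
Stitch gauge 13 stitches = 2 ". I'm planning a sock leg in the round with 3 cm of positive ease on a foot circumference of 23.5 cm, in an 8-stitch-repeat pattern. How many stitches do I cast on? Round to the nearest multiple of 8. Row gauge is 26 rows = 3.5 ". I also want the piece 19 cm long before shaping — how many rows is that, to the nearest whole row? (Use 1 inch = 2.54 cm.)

Cast on 64 stitches; work 56 rows.

Finished = 23.5 + 3 = 26.5 cm.
26.5 cm × 1/2.54 = 10.43 inches.
13/2 = 6.5 sts per in; 10.43 × 6.5 = 67.81 sts.
Nearest multiple of 8 → 64.
19 cm = 7.48 inches; × 7.429 = 55.57 → 56 rows.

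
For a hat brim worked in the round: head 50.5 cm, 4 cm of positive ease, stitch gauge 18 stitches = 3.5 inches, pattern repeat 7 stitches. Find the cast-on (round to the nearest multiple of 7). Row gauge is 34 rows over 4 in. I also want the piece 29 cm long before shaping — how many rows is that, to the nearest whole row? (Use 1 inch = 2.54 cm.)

Cast on 112 stitches; work 97 rows.

Finished = 50.5 + 4 = 54.5 cm.
54.5 cm × 1/2.54 = 21.46 inches.
18/3.5 = 5.143 sts per in; 21.46 × 5.143 = 110.35 sts.
Nearest multiple of 7 → 112.
29 cm = 11.42 inches; × 8.5 = 97.05 → 97 rows.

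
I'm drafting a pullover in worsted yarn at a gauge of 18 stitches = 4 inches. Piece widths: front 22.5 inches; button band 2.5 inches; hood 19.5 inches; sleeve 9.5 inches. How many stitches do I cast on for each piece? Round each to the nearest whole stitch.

front 101; button band 11; hood 88; sleeve 43.

Rate = 18/4 = 4.5 sts per in.
front: 22.5 × 4.5 = 101.25 → 101.
button band: 2.5 × 4.5 = 11.25 → 11.
hood: 19.5 × 4.5 = 87.75 → 88.
sleeve: 9.5 × 4.5 = 42.75 → 43.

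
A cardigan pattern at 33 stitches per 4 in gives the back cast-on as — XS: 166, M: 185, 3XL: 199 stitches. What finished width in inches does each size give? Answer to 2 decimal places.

XS 20.12 inches; M 22.42 inches; 3XL 24.12 inches.

33/4 = 8.25 sts per in.
XS: 166 / 8.25 = 20.121 → 20.12 in.
M: 185 / 8.25 = 22.424 → 22.42 in.
3XL: 199 / 8.25 = 24.121 → 24.12 in.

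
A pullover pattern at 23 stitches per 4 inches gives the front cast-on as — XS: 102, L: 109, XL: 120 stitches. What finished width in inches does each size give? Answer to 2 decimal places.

XS 17.74 inches; L 18.96 inches; XL 20.87 inches.

23/4 = 5.75 sts per in.
XS: 102 / 5.75 = 17.739 → 17.74 in.
L: 109 / 5.75 = 18.957 → 18.96 in.
XL: 120 / 5.75 = 20.870 → 20.87 in.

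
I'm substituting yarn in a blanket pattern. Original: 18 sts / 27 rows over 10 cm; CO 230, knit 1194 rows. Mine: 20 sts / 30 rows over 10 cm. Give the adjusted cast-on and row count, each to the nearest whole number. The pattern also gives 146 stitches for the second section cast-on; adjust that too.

Cast on 256 stitches; work 1327 rows; second section cast-on 162 stitches.

Stitches: 230 × 20/18 = 255.56 → 256.
Rows: 1194 × 30/27 = 1326.67 → 1327.
second section cast-on: 146 × 20/18 = 162.22 → 162.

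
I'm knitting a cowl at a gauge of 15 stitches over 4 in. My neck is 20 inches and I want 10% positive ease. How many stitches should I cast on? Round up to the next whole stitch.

Finished = 20 × 1.10 = 22.00 in.
15 / 4 = 3.75 sts per inch.
22.00 × 3.75 = 82.50 sts.
→ 83 sts.

CO 83 sts.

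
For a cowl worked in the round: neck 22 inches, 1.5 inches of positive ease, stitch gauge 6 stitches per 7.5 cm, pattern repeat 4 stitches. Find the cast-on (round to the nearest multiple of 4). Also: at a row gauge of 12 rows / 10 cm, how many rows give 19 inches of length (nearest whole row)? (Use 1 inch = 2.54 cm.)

Finished = 22 + 1.5 = 23.5 inches.
23.5 inches × 2.54 = 59.69 cm.
6/7.5 = 0.8 sts per cm; 59.69 × 0.8 = 47.75 sts.
Nearest multiple of 4 → 48.
19 inches = 48.26 cm; × 1.2 = 57.91 → 58 rows.

Cast on 48 stitches; work 58 rows.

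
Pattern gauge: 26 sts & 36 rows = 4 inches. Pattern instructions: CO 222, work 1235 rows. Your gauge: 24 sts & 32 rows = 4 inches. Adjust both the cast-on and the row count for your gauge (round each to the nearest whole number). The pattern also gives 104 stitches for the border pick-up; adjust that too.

Cast on 205 stitches; work 1098 rows; border pick-up 96 stitches.

Stitches: 222 × 24/26 = 204.92 → 205.
Rows: 1235 × 32/36 = 1097.78 → 1098.
border pick-up: 104 × 24/26 = 96.00 → 96.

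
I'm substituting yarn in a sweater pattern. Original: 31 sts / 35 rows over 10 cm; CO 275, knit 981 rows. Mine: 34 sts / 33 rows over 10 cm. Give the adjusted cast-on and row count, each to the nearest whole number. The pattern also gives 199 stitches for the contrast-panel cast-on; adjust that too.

Cast on 302 stitches; work 925 rows; contrast-panel cast-on 218 stitches.

Stitches: 275 × 34/31 = 301.61 → 302.
Rows: 981 × 33/35 = 924.94 → 925.
contrast-panel cast-on: 199 × 34/31 = 218.26 → 218.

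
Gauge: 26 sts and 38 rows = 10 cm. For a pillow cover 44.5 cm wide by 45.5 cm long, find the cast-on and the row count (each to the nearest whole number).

Cast on 116 stitches and work 173 rows.

Stitch gauge = 26/10 = 2.6 sts/cm; 44.5 × 2.6 = 115.70 → 116 sts.
Row gauge = 38/10 = 3.8 rows/cm; 45.5 × 3.8 = 172.90 → 173 rows.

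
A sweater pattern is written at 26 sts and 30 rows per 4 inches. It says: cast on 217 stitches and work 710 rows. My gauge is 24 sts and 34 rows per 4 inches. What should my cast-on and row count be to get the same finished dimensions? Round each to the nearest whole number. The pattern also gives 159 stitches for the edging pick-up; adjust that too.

Stitches: 217 × 24/26 = 200.31 → 200.
Rows: 710 × 34/30 = 804.67 → 805.
edging pick-up: 159 × 24/26 = 146.77 → 147.

Cast on 200 stitches; work 805 rows; edging pick-up 147 stitches.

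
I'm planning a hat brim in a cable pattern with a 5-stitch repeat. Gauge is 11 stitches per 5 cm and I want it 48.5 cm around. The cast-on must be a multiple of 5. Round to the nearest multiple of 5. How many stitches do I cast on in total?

11 / 5 = 2.2 sts per cm.
48.5 × 2.2 = 106.70 sts.
Nearest multiple of 5: 105.

Cast on 105 stitches.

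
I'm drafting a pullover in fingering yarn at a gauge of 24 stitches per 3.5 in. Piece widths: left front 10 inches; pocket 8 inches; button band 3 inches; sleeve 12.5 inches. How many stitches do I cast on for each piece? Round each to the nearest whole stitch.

left front 69; pocket 55; button band 21; sleeve 86.

Rate = 24/3.5 = 6.857 sts per in.
left front: 10 × 6.857 = 68.57 → 69.
pocket: 8 × 6.857 = 54.86 → 55.
button band: 3 × 6.857 = 20.57 → 21.
sleeve: 12.5 × 6.857 = 85.71 → 86.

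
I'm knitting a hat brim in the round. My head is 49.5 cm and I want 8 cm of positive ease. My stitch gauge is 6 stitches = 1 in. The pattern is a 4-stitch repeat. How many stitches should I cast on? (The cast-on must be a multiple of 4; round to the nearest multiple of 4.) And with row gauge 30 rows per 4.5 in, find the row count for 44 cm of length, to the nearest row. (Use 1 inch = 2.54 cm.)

Cast on 136 stitches; work 115 rows.

Finished = 49.5 + 8 = 57.5 cm.
57.5 cm × 1/2.54 = 22.64 inches.
6/1 = 6 sts per in; 22.64 × 6 = 135.83 sts.
Nearest multiple of 4 → 136.
44 cm = 17.32 inches; × 6.667 = 115.49 → 115 rows.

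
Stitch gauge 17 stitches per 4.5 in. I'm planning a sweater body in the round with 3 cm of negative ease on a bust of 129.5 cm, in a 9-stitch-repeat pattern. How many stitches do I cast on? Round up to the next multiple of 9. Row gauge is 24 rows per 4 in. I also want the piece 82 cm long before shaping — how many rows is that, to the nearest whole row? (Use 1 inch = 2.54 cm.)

Cast on 189 stitches; work 194 rows.

Finished = 129.5 − 3 = 126.5 cm.
126.5 cm × 1/2.54 = 49.80 inches.
17/4.5 = 3.778 sts per in; 49.80 × 3.778 = 188.15 sts.
Next multiple of 9 → 189.
82 cm = 32.28 inches; × 6 = 193.70 → 194 rows.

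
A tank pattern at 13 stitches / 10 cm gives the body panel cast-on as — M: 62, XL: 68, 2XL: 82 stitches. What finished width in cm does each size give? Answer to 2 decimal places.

13/10 = 1.3 sts per cm.
M: 62 / 1.3 = 47.692 → 47.69 cm.
XL: 68 / 1.3 = 52.308 → 52.31 cm.
2XL: 82 / 1.3 = 63.077 → 63.08 cm.

M 47.69 cm; XL 52.31 cm; 2XL 63.08 cm.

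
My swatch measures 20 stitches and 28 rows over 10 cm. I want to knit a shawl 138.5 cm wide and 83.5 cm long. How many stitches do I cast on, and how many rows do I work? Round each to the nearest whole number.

Stitch gauge = 20/10 = 2 sts/cm; 138.5 × 2 = 277.00 → 277 sts.
Row gauge = 28/10 = 2.8 rows/cm; 83.5 × 2.8 = 233.80 → 234 rows.

Cast on 277 stitches and work 234 rows.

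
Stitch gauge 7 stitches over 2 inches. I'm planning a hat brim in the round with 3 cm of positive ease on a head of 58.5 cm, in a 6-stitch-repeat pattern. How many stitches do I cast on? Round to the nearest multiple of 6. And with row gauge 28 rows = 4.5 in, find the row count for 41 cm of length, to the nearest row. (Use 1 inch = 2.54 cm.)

Cast on 84 stitches; work 100 rows.

Finished = 58.5 + 3 = 61.5 cm.
61.5 cm × 1/2.54 = 24.21 inches.
7/2 = 3.5 sts per in; 24.21 × 3.5 = 84.74 sts.
Nearest multiple of 6 → 84.
41 cm = 16.14 inches; × 6.222 = 100.44 → 100 rows.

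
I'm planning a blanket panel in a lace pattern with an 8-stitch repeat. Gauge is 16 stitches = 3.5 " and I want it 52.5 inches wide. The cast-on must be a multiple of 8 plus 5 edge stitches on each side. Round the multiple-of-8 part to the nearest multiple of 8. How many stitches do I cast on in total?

CO 242 sts.

16 / 3.5 = 4.571 sts per inch.
52.5 × 4.571 = 240.00 sts.
Less 10 edge sts → 230.00 for the repeat.
Nearest multiple of 8: 232.
Add back 10 edge sts → 242.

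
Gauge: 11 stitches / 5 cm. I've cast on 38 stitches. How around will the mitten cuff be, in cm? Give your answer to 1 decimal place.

11 stitches / 5 cm = 2.2 stitches per cm.
38 / 2.2 = 17.27 cm.

17.3 cm.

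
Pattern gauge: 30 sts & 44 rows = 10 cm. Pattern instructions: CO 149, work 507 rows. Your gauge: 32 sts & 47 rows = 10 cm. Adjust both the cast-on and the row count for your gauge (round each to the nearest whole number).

Cast on 159 stitches; work 542 rows.

Stitches: 149 × 32/30 = 158.93 → 159.
Rows: 507 × 47/44 = 541.57 → 542.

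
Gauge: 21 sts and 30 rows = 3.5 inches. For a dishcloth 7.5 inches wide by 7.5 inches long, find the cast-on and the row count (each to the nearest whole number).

Stitch gauge = 21/3.5 = 6 sts/in; 7.5 × 6 = 45.00 → 45 sts.
Row gauge = 30/3.5 = 8.571 rows/in; 7.5 × 8.571 = 64.29 → 64 rows.

Cast on 45 stitches and work 64 rows.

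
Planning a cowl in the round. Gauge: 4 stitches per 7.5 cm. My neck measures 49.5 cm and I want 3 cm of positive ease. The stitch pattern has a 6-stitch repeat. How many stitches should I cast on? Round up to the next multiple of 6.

Finished = 49.5 + 3 = 52.5 cm.
4 / 7.5 = 0.533 sts/cm.
52.5 × 0.533 = 28.00 sts.
Next multiple of 6: 30.

CO 30 sts.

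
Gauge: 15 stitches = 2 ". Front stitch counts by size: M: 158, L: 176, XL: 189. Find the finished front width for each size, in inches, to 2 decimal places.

15/2 = 7.5 sts per in.
M: 158 / 7.5 = 21.067 → 21.07 in.
L: 176 / 7.5 = 23.467 → 23.47 in.
XL: 189 / 7.5 = 25.200 → 25.20 in.

M 21.07 inches; L 23.47 inches; XL 25.20 inches.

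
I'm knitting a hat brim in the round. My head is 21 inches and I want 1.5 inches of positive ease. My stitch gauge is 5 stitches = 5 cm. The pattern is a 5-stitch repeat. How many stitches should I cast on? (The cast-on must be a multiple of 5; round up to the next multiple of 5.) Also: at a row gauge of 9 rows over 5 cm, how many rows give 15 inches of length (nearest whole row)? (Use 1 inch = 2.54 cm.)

Cast on 60 stitches; work 69 rows.

Finished = 21 + 1.5 = 22.5 inches.
22.5 inches × 2.54 = 57.15 cm.
5/5 = 1 sts per cm; 57.15 × 1 = 57.15 sts.
Next multiple of 5 → 60.
15 inches = 38.10 cm; × 1.8 = 68.58 → 69 rows.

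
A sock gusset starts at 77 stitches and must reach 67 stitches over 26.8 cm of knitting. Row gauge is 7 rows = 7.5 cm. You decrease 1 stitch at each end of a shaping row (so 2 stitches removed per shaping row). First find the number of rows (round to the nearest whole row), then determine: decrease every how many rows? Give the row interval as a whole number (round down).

Rows = 26.8 × 0.933 = 25.0 → 25 rows.
Stitches to remove: 10 → 5 shaping rows (at 2 st each).
25 / 5 = 5.00 → every 5 rows.

Decrease every 5th row.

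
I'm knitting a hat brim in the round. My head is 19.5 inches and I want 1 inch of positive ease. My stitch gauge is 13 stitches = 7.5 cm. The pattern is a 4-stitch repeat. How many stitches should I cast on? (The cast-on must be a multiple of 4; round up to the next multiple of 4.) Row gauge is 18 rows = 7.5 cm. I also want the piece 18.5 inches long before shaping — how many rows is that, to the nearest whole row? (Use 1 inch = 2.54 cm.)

Finished = 19.5 + 1 = 20.5 inches.
20.5 inches × 2.54 = 52.07 cm.
13/7.5 = 1.733 sts per cm; 52.07 × 1.733 = 90.25 sts.
Next multiple of 4 → 92.
18.5 inches = 46.99 cm; × 2.4 = 112.78 → 113 rows.

Cast on 92 stitches; work 113 rows.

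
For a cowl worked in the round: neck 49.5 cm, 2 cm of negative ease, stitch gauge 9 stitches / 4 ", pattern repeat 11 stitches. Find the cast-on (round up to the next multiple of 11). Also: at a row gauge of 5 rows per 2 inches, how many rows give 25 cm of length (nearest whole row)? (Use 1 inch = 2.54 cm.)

Finished = 49.5 − 2 = 47.5 cm.
47.5 cm × 1/2.54 = 18.70 inches.
9/4 = 2.25 sts per in; 18.70 × 2.25 = 42.08 sts.
Next multiple of 11 → 44.
25 cm = 9.84 inches; × 2.5 = 24.61 → 25 rows.

Cast on 44 stitches; work 25 rows.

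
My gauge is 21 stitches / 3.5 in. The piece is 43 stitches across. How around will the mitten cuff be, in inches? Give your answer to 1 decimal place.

21 stitches / 3.5 inch = 6 stitches per inch.
43 / 6 = 7.17 inches.

7.2 inches.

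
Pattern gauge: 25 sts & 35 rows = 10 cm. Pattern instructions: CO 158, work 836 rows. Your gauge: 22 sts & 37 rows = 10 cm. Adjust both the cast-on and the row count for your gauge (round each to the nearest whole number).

Stitches: 158 × 22/25 = 139.04 → 139.
Rows: 836 × 37/35 = 883.77 → 884.

Cast on 139 stitches; work 884 rows.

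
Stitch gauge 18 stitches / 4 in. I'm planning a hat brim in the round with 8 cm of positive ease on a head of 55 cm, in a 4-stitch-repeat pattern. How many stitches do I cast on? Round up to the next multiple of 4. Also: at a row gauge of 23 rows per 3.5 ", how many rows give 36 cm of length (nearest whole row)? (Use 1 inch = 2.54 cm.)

Cast on 112 stitches; work 93 rows.

Finished = 55 + 8 = 63 cm.
63 cm × 1/2.54 = 24.80 inches.
18/4 = 4.5 sts per in; 24.80 × 4.5 = 111.61 sts.
Next multiple of 4 → 112.
36 cm = 14.17 inches; × 6.571 = 93.14 → 93 rows.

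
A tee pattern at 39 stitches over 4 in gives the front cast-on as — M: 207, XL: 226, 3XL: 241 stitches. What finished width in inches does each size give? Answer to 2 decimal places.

39/4 = 9.75 sts per in.
M: 207 / 9.75 = 21.231 → 21.23 in.
XL: 226 / 9.75 = 23.179 → 23.18 in.
3XL: 241 / 9.75 = 24.718 → 24.72 in.

M 21.23 inches; XL 23.18 inches; 3XL 24.72 inches.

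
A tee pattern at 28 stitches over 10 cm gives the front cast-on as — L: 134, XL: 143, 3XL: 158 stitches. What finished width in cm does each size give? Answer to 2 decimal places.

L 47.86 cm; XL 51.07 cm; 3XL 56.43 cm.

28/10 = 2.8 sts per cm.
L: 134 / 2.8 = 47.857 → 47.86 cm.
XL: 143 / 2.8 = 51.071 → 51.07 cm.
3XL: 158 / 2.8 = 56.429 → 56.43 cm.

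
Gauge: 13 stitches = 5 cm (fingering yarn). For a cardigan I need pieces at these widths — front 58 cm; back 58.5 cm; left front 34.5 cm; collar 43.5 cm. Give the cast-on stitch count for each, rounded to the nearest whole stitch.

front 151; back 152; left front 90; collar 113.

Rate = 13/5 = 2.6 sts per cm.
front: 58 × 2.6 = 150.80 → 151.
back: 58.5 × 2.6 = 152.10 → 152.
left front: 34.5 × 2.6 = 89.70 → 90.
collar: 43.5 × 2.6 = 113.10 → 113.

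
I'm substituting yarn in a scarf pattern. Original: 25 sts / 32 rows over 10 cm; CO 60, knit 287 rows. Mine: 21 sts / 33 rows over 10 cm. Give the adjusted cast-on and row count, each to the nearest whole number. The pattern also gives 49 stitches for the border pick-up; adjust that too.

Stitches: 60 × 21/25 = 50.40 → 50.
Rows: 287 × 33/32 = 295.97 → 296.
border pick-up: 49 × 21/25 = 41.16 → 41.

Cast on 50 stitches; work 296 rows; border pick-up 41 stitches.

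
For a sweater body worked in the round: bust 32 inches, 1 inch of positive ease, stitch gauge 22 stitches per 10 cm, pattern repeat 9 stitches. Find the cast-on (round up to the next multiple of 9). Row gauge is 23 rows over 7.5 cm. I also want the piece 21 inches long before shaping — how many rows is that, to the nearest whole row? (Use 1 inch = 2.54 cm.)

Finished = 32 + 1 = 33 inches.
33 inches × 2.54 = 83.82 cm.
22/10 = 2.2 sts per cm; 83.82 × 2.2 = 184.40 sts.
Next multiple of 9 → 189.
21 inches = 53.34 cm; × 3.067 = 163.58 → 164 rows.

Cast on 189 stitches; work 164 rows.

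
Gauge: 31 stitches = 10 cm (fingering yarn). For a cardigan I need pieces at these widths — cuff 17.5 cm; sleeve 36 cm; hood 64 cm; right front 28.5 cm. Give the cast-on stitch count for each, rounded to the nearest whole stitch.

Rate = 31/10 = 3.1 sts per cm.
cuff: 17.5 × 3.1 = 54.25 → 54.
sleeve: 36 × 3.1 = 111.60 → 112.
hood: 64 × 3.1 = 198.40 → 198.
right front: 28.5 × 3.1 = 88.35 → 88.

cuff 54; sleeve 112; hood 198; right front 88.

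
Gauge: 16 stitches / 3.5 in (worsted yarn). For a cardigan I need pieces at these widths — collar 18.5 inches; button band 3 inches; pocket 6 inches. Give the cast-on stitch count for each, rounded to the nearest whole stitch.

Rate = 16/3.5 = 4.571 sts per in.
collar: 18.5 × 4.571 = 84.57 → 85.
button band: 3 × 4.571 = 13.71 → 14.
pocket: 6 × 4.571 = 27.43 → 27.

collar 85; button band 14; pocket 27.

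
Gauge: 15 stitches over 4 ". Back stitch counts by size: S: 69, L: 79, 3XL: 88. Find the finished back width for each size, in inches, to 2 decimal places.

15/4 = 3.75 sts per in.
S: 69 / 3.75 = 18.400 → 18.40 in.
L: 79 / 3.75 = 21.067 → 21.07 in.
3XL: 88 / 3.75 = 23.467 → 23.47 in.

S 18.40 inches; L 21.07 inches; 3XL 23.47 inches.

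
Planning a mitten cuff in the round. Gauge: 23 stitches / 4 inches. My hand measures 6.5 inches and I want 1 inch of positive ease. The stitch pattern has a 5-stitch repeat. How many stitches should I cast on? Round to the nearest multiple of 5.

Finished = 6.5 + 1 = 7.5 inches.
23 / 4 = 5.75 sts/in.
7.5 × 5.75 = 43.12 sts.
Nearest multiple of 5: 45.

45 stitches.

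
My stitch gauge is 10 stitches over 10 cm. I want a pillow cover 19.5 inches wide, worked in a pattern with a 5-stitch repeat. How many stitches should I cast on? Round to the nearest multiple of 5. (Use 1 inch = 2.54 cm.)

19.5 in = 19.5 × 2.54 = 49.53 cm.
10 / 10 = 1 sts/cm.
49.53 × 1 = 49.53 sts.
→ 50.

50 stitches.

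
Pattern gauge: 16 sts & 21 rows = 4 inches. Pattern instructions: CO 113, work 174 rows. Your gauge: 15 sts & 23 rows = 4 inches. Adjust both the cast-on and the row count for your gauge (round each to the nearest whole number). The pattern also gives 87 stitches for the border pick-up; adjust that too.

Stitches: 113 × 15/16 = 105.94 → 106.
Rows: 174 × 23/21 = 190.57 → 191.
border pick-up: 87 × 15/16 = 81.56 → 82.

Cast on 106 stitches; work 191 rows; border pick-up 82 stitches.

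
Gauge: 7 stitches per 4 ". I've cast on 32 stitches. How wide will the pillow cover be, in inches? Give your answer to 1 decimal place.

18.3 inches.

7 stitches / 4 inch = 1.75 stitches per inch.
32 / 1.75 = 18.29 inches.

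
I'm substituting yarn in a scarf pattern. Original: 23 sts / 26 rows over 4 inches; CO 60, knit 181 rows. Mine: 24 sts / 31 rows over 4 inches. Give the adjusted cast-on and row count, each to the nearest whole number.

Stitches: 60 × 24/23 = 62.61 → 63.
Rows: 181 × 31/26 = 215.81 → 216.

Cast on 63 stitches; work 216 rows.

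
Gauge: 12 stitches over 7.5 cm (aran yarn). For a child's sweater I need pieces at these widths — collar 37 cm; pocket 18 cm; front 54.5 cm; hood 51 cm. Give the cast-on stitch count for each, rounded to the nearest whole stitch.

collar 59; pocket 29; front 87; hood 82.

Rate = 12/7.5 = 1.6 sts per cm.
collar: 37 × 1.6 = 59.20 → 59.
pocket: 18 × 1.6 = 28.80 → 29.
front: 54.5 × 1.6 = 87.20 → 87.
hood: 51 × 1.6 = 81.60 → 82.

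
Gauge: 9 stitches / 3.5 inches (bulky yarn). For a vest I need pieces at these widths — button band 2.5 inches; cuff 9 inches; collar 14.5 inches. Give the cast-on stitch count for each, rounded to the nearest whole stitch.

Rate = 9/3.5 = 2.571 sts per in.
button band: 2.5 × 2.571 = 6.43 → 6.
cuff: 9 × 2.571 = 23.14 → 23.
collar: 14.5 × 2.571 = 37.29 → 37.

button band 6; cuff 23; collar 37.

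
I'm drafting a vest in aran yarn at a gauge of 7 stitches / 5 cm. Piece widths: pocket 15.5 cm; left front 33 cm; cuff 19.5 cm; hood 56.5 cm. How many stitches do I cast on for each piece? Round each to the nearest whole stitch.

Rate = 7/5 = 1.4 sts per cm.
pocket: 15.5 × 1.4 = 21.70 → 22.
left front: 33 × 1.4 = 46.20 → 46.
cuff: 19.5 × 1.4 = 27.30 → 27.
hood: 56.5 × 1.4 = 79.10 → 79.

pocket 22; left front 46; cuff 27; hood 79.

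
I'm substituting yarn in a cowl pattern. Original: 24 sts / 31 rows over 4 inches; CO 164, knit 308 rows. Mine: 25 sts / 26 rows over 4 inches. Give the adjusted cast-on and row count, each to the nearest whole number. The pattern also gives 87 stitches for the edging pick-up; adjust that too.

Cast on 171 stitches; work 258 rows; edging pick-up 91 stitches.

Stitches: 164 × 25/24 = 170.83 → 171.
Rows: 308 × 26/31 = 258.32 → 258.
edging pick-up: 87 × 25/24 = 90.62 → 91.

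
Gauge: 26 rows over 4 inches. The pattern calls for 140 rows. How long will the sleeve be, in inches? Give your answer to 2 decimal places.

26 rows / 4 inch = 6.5 rows per inch.
140 / 6.5 = 21.538 inches.

21.54 inches.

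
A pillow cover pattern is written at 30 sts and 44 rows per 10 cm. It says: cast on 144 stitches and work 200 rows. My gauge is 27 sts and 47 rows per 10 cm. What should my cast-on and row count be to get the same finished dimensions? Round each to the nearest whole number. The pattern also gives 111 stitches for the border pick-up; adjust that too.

Stitches: 144 × 27/30 = 129.60 → 130.
Rows: 200 × 47/44 = 213.64 → 214.
border pick-up: 111 × 27/30 = 99.90 → 100.

Cast on 130 stitches; work 214 rows; border pick-up 100 stitches.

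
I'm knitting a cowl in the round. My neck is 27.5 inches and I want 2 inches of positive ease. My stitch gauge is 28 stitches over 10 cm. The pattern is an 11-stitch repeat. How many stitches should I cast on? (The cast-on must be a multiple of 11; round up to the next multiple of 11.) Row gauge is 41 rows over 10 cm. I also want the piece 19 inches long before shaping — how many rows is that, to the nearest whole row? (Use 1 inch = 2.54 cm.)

Finished = 27.5 + 2 = 29.5 inches.
29.5 inches × 2.54 = 74.93 cm.
28/10 = 2.8 sts per cm; 74.93 × 2.8 = 209.80 sts.
Next multiple of 11 → 220.
19 inches = 48.26 cm; × 4.1 = 197.87 → 198 rows.

Cast on 220 stitches; work 198 rows.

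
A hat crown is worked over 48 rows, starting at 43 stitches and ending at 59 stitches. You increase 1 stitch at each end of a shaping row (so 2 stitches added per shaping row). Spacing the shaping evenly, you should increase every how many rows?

Increase every 6th row.

Stitches to add: |59 − 43| = 16.
Shaping rows needed: 16 / 2 = 8.
48 rows / 8 = every 6 rows.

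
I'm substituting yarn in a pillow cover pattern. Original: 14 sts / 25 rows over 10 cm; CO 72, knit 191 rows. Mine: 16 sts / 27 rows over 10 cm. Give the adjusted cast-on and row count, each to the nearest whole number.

Stitches: 72 × 16/14 = 82.29 → 82.
Rows: 191 × 27/25 = 206.28 → 206.

Cast on 82 stitches; work 206 rows.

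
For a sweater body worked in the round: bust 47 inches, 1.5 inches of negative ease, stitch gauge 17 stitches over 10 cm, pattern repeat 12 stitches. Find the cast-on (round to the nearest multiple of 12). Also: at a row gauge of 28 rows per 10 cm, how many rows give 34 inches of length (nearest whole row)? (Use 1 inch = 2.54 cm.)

Finished = 47 − 1.5 = 45.5 inches.
45.5 inches × 2.54 = 115.57 cm.
17/10 = 1.7 sts per cm; 115.57 × 1.7 = 196.47 sts.
Nearest multiple of 12 → 192.
34 inches = 86.36 cm; × 2.8 = 241.81 → 242 rows.

Cast on 192 stitches; work 242 rows.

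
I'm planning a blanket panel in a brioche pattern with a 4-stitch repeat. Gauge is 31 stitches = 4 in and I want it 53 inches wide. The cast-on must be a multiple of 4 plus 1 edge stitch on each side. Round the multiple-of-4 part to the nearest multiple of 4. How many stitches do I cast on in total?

410 stitches.

31 / 4 = 7.75 sts per inch.
53 × 7.75 = 410.75 sts.
Less 2 edge sts → 408.75 for the repeat.
Nearest multiple of 4: 408.
Add back 2 edge sts → 410.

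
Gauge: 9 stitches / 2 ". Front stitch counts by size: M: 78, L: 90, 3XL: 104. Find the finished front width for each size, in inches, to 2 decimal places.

M 17.33 inches; L 20.00 inches; 3XL 23.11 inches.

9/2 = 4.5 sts per in.
M: 78 / 4.5 = 17.333 → 17.33 in.
L: 90 / 4.5 = 20.000 → 20.00 in.
3XL: 104 / 4.5 = 23.111 → 23.11 in.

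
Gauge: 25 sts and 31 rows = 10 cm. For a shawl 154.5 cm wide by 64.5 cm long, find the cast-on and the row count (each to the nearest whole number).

Stitch gauge = 25/10 = 2.5 sts/cm; 154.5 × 2.5 = 386.25 → 386 sts.
Row gauge = 31/10 = 3.1 rows/cm; 64.5 × 3.1 = 199.95 → 200 rows.

Cast on 386 stitches and work 200 rows.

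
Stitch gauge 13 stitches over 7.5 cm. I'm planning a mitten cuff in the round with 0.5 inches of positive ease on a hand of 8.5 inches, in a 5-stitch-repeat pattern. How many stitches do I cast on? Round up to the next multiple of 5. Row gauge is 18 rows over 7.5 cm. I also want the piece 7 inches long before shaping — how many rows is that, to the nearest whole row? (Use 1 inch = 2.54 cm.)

Finished = 8.5 + 0.5 = 9 inches.
9 inches × 2.54 = 22.86 cm.
13/7.5 = 1.733 sts per cm; 22.86 × 1.733 = 39.62 sts.
Next multiple of 5 → 40.
7 inches = 17.78 cm; × 2.4 = 42.67 → 43 rows.

Cast on 40 stitches; work 43 rows.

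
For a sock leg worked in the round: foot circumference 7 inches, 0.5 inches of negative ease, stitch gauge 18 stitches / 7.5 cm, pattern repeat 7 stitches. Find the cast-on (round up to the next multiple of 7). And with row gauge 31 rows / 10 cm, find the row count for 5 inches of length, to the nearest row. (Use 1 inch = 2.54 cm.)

Finished = 7 − 0.5 = 6.5 inches.
6.5 inches × 2.54 = 16.51 cm.
18/7.5 = 2.4 sts per cm; 16.51 × 2.4 = 39.62 sts.
Next multiple of 7 → 42.
5 inches = 12.70 cm; × 3.1 = 39.37 → 39 rows.

Cast on 42 stitches; work 39 rows.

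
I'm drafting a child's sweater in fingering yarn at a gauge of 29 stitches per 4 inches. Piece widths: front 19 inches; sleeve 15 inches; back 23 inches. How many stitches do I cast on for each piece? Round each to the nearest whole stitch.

Rate = 29/4 = 7.25 sts per in.
front: 19 × 7.25 = 137.75 → 138.
sleeve: 15 × 7.25 = 108.75 → 109.
back: 23 × 7.25 = 166.75 → 167.

front 138; sleeve 109; back 167.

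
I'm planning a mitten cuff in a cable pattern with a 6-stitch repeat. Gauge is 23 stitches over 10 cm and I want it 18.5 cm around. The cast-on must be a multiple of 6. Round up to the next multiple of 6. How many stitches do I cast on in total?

23 / 10 = 2.3 sts per cm.
18.5 × 2.3 = 42.55 sts.
Next multiple of 6: 48.

Cast on 48 stitches.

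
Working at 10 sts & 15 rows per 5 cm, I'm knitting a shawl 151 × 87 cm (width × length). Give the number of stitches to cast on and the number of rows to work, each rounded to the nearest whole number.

Stitch gauge = 10/5 = 2 sts/cm; 151 × 2 = 302.00 → 302 sts.
Row gauge = 15/5 = 3 rows/cm; 87 × 3 = 261.00 → 261 rows.

Cast on 302 stitches and work 261 rows.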